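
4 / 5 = 0.80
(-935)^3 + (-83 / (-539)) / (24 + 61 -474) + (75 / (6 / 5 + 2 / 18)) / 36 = -40446896271676463 / 49482356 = -817400373.41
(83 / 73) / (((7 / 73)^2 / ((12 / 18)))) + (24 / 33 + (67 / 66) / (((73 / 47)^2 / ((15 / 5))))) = 1454980333 / 17233986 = 84.43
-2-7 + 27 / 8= -45 / 8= -5.62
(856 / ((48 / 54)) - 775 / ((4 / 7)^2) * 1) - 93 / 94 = -1061393 / 752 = -1411.43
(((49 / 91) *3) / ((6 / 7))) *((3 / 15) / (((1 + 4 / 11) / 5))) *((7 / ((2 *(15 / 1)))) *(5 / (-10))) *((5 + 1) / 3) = -3773 / 11700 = -0.32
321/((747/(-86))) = -9202/249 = -36.96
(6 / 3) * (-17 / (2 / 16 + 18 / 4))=-272 / 37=-7.35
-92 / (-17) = 92 / 17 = 5.41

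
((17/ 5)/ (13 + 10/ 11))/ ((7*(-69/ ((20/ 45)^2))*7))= -176/ 12323745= -0.00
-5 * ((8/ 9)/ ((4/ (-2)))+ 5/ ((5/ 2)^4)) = 356/ 225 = 1.58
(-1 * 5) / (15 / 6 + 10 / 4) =-1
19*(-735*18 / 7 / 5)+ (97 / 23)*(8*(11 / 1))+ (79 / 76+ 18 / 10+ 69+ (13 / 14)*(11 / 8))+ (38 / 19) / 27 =-44518811263 / 6607440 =-6737.68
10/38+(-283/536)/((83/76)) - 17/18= -1.16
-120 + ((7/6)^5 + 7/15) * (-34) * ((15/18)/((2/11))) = -24706193/46656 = -529.54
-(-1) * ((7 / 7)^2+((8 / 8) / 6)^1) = 7 / 6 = 1.17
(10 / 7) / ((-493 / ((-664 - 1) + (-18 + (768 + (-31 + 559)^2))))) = -2788690 / 3451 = -808.08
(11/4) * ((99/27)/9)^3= 14641/78732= 0.19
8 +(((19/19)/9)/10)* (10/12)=865/108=8.01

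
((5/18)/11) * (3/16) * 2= 5/528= 0.01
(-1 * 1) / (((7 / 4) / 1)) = -4 / 7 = -0.57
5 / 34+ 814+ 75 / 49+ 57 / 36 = 8169341 / 9996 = 817.26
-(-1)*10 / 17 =10 / 17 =0.59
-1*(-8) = 8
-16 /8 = -2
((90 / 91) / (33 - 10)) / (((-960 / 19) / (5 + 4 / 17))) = -5073 / 1138592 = -0.00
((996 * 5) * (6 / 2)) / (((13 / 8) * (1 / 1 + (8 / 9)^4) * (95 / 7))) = 1097839008 / 2632279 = 417.07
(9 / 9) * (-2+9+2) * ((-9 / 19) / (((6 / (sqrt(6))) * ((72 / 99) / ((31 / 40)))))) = -9207 * sqrt(6) / 12160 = -1.85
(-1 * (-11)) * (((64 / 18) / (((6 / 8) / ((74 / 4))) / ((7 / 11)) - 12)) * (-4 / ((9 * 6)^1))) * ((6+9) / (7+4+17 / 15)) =651200 / 2170233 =0.30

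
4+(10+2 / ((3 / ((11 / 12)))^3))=327923 / 23328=14.06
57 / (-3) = -19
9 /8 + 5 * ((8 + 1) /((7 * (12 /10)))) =363 /56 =6.48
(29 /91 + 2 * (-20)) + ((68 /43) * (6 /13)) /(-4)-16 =-16815 /301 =-55.86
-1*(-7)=7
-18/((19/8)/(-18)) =2592/19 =136.42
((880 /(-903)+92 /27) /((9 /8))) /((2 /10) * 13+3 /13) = 1285180 /1682289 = 0.76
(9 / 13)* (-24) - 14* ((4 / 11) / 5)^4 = -1976581592 / 118958125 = -16.62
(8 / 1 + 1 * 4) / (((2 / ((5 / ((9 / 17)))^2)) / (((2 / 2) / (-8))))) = -7225 / 108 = -66.90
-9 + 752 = 743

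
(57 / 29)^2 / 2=3249 / 1682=1.93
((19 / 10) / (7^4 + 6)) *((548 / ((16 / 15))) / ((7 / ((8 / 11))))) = 7809 / 185339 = 0.04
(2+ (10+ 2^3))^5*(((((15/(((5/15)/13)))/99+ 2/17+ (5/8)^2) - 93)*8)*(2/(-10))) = 82897680000/187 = 443303101.60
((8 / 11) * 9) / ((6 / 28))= 336 / 11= 30.55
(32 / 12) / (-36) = -2 / 27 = -0.07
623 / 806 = 0.77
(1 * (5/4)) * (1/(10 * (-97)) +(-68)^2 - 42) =4444539/776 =5727.50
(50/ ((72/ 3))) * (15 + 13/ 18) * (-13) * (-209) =19222775/ 216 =88994.33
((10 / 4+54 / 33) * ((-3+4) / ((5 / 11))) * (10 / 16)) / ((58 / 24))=273 / 116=2.35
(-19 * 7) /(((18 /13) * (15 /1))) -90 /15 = -12.40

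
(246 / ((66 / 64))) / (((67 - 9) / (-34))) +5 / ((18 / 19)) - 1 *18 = -875995 / 5742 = -152.56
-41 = -41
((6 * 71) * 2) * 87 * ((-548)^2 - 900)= 22193022096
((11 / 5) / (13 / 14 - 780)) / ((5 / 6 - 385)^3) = 33264 / 667864111354375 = 0.00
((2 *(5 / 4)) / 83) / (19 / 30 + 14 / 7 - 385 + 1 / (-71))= -5325 / 67601093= -0.00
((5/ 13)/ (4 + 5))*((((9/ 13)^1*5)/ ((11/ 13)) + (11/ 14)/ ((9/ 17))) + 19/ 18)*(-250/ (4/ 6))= -106.26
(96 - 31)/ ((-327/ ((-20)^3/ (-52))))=-10000/ 327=-30.58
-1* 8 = -8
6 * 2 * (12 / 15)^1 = 48 / 5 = 9.60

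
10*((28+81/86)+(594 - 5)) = 265715/43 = 6179.42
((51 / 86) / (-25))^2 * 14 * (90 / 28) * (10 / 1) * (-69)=-1615221 / 92450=-17.47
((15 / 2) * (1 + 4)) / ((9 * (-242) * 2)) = -25 / 2904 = -0.01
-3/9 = -1/3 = -0.33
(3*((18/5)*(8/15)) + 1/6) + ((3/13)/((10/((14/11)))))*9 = 132797/21450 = 6.19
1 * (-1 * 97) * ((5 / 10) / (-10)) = 97 / 20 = 4.85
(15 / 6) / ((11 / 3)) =15 / 22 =0.68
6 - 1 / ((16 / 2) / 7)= 41 / 8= 5.12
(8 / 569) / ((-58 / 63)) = -0.02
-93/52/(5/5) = -1.79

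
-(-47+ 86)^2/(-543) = 507/181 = 2.80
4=4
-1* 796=-796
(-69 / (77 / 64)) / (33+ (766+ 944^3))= -1472 / 21591651697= -0.00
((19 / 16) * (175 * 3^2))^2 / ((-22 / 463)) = -414619104375 / 5632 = -73618448.93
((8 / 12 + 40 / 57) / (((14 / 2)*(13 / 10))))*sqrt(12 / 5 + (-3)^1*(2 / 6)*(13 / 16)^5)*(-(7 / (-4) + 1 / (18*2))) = 31*sqrt(53632235) / 612864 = 0.37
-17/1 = -17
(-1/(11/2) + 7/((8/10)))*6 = 51.41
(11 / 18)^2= 121 / 324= 0.37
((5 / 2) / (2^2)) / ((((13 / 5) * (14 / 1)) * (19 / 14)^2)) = 175 / 18772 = 0.01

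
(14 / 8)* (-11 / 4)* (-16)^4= -315392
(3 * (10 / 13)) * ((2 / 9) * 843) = 5620 / 13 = 432.31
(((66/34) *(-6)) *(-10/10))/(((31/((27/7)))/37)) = 197802/3689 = 53.62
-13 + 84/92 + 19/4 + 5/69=-2005/276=-7.26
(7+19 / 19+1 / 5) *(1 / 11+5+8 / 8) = 2747 / 55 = 49.95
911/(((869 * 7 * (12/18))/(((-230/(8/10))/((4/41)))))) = -64430475/97328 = -661.99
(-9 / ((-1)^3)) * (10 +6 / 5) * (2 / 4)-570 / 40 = 723 / 20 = 36.15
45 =45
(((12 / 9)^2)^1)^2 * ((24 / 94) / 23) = 1024 / 29187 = 0.04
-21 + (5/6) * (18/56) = -1161/56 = -20.73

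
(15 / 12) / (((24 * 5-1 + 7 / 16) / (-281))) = -5620 / 1911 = -2.94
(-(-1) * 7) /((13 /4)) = 28 /13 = 2.15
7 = 7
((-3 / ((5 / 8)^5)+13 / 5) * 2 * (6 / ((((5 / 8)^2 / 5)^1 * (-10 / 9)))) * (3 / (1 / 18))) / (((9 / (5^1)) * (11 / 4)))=7479806976 / 171875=43518.88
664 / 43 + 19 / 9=6793 / 387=17.55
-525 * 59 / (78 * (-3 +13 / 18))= 92925 / 533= 174.34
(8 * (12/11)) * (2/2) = 96/11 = 8.73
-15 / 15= -1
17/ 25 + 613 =15342/ 25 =613.68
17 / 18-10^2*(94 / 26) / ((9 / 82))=-770579 / 234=-3293.07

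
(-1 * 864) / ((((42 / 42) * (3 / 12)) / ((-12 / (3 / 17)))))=235008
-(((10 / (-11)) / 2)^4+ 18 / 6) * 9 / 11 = -400932 / 161051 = -2.49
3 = 3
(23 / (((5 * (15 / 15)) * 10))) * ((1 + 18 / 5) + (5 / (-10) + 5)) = 4.19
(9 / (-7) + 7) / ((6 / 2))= 40 / 21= 1.90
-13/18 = -0.72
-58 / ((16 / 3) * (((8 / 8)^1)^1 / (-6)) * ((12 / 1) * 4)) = 87 / 64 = 1.36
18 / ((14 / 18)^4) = 118098 / 2401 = 49.19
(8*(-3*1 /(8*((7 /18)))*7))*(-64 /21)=164.57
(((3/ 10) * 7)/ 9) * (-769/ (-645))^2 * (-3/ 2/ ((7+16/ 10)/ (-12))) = 4139527/ 5963025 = 0.69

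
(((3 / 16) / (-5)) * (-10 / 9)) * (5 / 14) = 5 / 336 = 0.01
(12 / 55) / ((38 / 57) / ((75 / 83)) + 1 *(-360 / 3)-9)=-0.00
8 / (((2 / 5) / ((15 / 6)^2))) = 125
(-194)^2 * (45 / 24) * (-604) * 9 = -383604930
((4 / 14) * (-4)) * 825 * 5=-33000 / 7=-4714.29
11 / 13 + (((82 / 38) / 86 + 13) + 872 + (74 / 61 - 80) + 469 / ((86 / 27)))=618291333 / 647881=954.33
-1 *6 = -6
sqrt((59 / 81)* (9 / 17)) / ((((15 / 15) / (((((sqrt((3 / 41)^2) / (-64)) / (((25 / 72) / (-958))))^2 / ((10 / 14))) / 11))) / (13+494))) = 197871524487* sqrt(1003) / 15717350000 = 398.71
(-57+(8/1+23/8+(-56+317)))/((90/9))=1719/80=21.49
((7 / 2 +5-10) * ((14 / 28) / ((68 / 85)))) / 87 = -5 / 464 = -0.01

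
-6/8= -3/4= -0.75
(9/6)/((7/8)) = 12/7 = 1.71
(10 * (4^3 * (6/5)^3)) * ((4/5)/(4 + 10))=55296/875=63.20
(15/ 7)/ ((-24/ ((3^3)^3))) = -98415/ 56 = -1757.41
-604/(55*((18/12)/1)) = -1208/165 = -7.32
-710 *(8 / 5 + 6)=-5396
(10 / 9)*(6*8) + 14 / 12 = 109 / 2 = 54.50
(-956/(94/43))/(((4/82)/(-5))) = 2106785/47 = 44825.21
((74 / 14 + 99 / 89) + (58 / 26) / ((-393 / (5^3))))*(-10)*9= -543182970 / 1060969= -511.97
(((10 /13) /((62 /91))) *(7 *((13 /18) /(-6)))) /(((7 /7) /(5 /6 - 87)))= 1646645 /20088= 81.97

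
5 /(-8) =-0.62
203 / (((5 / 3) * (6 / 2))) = 203 / 5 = 40.60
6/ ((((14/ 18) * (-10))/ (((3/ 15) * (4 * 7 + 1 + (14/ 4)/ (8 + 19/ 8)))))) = -13149/ 2905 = -4.53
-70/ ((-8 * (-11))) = -35/ 44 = -0.80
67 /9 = 7.44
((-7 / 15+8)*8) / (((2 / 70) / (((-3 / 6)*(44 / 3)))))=-139216 / 9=-15468.44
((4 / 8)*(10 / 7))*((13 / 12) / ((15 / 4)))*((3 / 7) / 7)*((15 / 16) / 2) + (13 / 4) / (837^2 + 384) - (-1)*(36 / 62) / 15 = 53229591403 / 1192517319840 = 0.04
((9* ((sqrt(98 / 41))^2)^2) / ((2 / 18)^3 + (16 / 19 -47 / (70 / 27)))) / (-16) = 0.19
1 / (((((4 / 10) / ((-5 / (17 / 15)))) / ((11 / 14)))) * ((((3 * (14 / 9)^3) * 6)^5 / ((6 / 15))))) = -2876597130825 / 1184806615768297897984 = -0.00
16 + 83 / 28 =531 / 28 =18.96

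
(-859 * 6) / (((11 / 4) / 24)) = -494784 / 11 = -44980.36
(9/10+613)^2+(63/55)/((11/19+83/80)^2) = 39724479970013/105405300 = 376873.65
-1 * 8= -8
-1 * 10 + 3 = -7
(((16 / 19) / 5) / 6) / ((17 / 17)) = 0.03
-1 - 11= -12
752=752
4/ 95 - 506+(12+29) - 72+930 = 37339/ 95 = 393.04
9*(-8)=-72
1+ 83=84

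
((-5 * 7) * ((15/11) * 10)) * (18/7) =-13500/11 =-1227.27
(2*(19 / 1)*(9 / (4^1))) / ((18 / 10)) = 47.50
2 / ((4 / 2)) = 1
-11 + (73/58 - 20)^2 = 1144565/3364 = 340.24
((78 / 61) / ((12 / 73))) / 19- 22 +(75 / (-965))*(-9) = -9346141 / 447374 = -20.89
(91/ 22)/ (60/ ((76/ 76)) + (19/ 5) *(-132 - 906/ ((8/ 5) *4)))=-3640/ 861993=-0.00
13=13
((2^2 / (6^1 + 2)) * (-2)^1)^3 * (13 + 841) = -854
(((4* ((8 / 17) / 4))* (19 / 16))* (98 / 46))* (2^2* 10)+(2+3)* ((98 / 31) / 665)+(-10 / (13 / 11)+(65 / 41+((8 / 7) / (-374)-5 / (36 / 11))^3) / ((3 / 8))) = 9590049438576672724475 / 283353152944920242184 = 33.84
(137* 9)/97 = 1233/97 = 12.71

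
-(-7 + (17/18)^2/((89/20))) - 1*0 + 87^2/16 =55349209/115344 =479.86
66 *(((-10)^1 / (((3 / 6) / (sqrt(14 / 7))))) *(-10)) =13200 *sqrt(2) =18667.62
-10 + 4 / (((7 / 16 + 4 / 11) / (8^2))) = 43646 / 141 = 309.55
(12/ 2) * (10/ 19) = 60/ 19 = 3.16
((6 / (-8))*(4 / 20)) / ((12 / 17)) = -17 / 80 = -0.21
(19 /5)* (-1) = -19 /5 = -3.80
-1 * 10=-10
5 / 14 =0.36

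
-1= -1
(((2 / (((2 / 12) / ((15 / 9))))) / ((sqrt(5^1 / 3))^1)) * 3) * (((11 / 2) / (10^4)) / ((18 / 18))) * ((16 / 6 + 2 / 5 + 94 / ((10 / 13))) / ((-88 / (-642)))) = 603159 * sqrt(15) / 100000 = 23.36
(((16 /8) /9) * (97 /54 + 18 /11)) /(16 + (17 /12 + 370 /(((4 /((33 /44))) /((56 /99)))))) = 8156 /605799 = 0.01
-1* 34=-34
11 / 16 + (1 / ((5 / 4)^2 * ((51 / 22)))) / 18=129041 / 183600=0.70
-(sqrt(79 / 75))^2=-79 / 75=-1.05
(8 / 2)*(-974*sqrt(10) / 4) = -974*sqrt(10) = -3080.06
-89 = -89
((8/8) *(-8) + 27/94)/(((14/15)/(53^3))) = -1230271.56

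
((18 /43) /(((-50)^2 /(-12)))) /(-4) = 27 /53750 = 0.00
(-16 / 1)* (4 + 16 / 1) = -320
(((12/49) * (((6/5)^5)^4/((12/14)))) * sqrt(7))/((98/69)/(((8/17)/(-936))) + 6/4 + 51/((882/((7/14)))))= -14127396212403339264 * sqrt(7)/3641513347625732421875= -0.01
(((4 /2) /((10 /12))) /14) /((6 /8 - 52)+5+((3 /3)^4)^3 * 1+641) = 24 /83405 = 0.00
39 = 39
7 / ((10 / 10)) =7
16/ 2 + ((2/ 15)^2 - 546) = -121046/ 225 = -537.98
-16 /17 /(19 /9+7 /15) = -180 /493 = -0.37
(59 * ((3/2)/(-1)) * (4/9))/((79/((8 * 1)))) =-3.98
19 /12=1.58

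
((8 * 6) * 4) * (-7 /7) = -192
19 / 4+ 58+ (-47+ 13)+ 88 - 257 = -561 / 4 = -140.25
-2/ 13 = -0.15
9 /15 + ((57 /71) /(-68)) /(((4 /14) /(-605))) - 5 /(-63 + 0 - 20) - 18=30694349 /4007240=7.66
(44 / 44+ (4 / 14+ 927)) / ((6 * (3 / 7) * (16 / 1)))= 22.56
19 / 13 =1.46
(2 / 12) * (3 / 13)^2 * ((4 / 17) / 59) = 6 / 169507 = 0.00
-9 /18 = -1 /2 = -0.50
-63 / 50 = -1.26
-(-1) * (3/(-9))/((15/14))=-14/45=-0.31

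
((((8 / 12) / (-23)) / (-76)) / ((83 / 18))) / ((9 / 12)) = 4 / 36271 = 0.00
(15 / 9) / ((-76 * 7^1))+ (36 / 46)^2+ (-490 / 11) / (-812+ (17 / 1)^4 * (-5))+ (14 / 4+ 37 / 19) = 23536133543555 / 3885890562708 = 6.06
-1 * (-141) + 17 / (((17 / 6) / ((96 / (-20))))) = 561 / 5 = 112.20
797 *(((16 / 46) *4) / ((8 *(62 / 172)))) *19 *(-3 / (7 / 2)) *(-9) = 281296368 / 4991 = 56360.72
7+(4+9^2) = 92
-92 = -92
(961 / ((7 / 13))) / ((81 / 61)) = 762073 / 567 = 1344.04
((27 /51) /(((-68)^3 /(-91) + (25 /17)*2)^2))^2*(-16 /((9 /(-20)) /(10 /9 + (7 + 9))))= 5549085844120 /4654446482389710070362771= 0.00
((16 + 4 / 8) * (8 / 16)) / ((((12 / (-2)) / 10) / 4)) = -55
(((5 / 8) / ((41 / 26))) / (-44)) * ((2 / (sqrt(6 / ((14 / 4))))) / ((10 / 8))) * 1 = -13 * sqrt(21) / 5412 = -0.01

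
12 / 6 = 2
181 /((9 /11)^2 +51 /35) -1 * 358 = -2457613 /9006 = -272.89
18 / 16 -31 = -29.88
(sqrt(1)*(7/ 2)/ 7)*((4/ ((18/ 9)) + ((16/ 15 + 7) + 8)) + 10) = 421/ 30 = 14.03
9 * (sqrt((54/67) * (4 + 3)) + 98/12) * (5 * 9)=1215 * sqrt(2814)/67 + 6615/2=4269.47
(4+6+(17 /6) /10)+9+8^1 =1637 /60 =27.28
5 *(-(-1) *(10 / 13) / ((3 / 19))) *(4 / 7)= 3800 / 273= 13.92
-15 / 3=-5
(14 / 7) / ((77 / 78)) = 156 / 77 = 2.03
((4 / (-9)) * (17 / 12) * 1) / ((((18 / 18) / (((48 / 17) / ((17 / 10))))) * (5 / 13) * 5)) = -416 / 765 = -0.54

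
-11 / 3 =-3.67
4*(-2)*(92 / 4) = -184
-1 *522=-522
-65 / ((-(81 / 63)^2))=39.32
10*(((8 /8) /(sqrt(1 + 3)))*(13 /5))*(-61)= -793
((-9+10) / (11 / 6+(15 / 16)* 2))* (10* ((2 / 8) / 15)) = 4 / 89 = 0.04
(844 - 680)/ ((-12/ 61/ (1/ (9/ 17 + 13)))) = -42517/ 690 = -61.62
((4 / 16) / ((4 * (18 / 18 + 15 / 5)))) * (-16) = -1 / 4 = -0.25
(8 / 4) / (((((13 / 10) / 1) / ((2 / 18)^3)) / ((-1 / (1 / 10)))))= -0.02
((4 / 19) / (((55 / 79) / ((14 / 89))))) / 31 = 4424 / 2883155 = 0.00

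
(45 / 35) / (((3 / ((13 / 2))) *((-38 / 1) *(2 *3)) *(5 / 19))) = -13 / 280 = -0.05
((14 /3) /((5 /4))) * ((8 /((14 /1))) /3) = 32 /45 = 0.71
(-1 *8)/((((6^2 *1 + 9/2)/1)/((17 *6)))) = -544/27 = -20.15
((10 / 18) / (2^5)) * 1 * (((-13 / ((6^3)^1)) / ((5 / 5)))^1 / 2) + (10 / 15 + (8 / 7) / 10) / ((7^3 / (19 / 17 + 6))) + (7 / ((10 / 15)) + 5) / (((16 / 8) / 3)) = 23.27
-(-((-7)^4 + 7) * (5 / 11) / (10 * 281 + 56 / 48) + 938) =-173961466 / 185537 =-937.61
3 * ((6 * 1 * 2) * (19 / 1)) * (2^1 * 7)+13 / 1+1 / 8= 76713 / 8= 9589.12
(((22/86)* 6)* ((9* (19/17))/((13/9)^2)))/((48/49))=7465689/988312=7.55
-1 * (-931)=931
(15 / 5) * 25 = 75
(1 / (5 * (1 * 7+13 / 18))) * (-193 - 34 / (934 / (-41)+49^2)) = -67752882 / 13553473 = -5.00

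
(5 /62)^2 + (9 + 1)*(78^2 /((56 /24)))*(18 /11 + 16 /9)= 26349238085 /295988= 89021.31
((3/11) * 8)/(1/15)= 360/11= 32.73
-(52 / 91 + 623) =-4365 / 7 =-623.57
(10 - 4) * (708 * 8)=33984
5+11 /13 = 76 /13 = 5.85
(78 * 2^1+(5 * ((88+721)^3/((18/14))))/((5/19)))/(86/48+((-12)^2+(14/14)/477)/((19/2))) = 567305079327416/1228927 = 461626345.04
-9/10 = -0.90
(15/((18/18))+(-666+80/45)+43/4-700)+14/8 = -24061/18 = -1336.72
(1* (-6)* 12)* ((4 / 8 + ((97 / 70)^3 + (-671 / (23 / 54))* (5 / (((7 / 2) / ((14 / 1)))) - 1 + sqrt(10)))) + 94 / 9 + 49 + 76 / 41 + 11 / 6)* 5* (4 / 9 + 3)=44930160* sqrt(10) / 23 + 2695188524493719 / 72776025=43211479.35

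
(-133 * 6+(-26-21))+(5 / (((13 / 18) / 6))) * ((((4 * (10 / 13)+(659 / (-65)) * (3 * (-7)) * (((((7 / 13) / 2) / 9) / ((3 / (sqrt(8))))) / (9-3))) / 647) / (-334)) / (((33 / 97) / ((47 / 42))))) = -1188107918665 / 1406041637-21030667 * sqrt(2) / 47001963294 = -845.00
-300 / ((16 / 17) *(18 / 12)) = -212.50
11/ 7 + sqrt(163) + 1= 18/ 7 + sqrt(163)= 15.34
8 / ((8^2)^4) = 0.00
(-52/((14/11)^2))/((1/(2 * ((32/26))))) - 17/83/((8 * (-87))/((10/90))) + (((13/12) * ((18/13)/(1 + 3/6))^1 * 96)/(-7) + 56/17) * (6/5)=-39638076719/433086696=-91.52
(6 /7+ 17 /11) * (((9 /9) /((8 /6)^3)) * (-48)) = -14985 /308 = -48.65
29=29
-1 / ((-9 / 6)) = 2 / 3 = 0.67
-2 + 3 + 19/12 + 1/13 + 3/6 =493/156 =3.16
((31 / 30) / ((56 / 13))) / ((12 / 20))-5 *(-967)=4874083 / 1008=4835.40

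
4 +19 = 23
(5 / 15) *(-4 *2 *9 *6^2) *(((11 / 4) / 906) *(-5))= 1980 / 151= 13.11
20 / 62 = 0.32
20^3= 8000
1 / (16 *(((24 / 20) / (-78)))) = -65 / 16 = -4.06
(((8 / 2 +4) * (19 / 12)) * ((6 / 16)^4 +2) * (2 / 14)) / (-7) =-157187 / 301056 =-0.52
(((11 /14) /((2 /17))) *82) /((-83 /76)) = -291346 /581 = -501.46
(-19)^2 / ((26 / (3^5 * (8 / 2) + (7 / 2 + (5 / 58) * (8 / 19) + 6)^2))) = 1290839769 / 87464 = 14758.53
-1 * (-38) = 38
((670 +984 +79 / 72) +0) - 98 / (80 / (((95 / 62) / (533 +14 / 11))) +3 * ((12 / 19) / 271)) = 5229851365201 / 3159852120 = 1655.09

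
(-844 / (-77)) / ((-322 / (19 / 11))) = -8018 / 136367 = -0.06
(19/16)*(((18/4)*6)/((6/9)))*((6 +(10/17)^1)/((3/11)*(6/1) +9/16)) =105336/731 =144.10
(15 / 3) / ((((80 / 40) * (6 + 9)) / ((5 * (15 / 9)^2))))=125 / 54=2.31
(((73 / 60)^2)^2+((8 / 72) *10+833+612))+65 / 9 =18863598241 / 12960000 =1455.52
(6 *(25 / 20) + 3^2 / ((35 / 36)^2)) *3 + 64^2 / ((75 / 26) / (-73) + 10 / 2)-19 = 565326931 / 659050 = 857.79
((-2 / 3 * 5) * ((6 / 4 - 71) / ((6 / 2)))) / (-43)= -695 / 387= -1.80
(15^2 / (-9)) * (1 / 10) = -5 / 2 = -2.50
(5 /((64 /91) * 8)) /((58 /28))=3185 /7424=0.43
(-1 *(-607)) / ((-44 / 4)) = -607 / 11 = -55.18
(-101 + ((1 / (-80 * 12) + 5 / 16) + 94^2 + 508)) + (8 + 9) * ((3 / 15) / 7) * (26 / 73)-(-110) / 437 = 1981623352921 / 214374720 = 9243.74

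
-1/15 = -0.07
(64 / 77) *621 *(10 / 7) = 397440 / 539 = 737.37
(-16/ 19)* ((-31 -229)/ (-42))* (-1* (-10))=-20800/ 399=-52.13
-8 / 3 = -2.67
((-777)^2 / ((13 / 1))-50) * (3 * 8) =14473896 / 13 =1113376.62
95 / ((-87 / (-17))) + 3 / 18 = 3259 / 174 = 18.73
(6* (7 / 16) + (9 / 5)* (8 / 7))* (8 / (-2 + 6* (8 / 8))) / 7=1311 / 980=1.34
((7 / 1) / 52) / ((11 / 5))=35 / 572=0.06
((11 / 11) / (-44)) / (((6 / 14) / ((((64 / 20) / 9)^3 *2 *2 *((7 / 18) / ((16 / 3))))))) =-6272 / 9021375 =-0.00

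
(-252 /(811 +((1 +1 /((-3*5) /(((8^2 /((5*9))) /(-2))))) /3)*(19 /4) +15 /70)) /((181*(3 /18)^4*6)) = -3086294400 /8342268461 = -0.37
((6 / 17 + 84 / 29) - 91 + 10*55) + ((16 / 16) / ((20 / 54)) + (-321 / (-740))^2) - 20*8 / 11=1338094297703 / 2969634800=450.59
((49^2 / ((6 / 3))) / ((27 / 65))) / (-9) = -156065 / 486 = -321.12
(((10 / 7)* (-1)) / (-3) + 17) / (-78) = -0.22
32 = 32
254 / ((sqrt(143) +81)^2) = 254 / (sqrt(143) +81)^2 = 0.03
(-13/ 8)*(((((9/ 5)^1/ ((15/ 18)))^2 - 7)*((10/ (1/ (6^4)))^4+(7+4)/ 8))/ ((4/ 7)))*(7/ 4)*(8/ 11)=209751327129694382063213/ 880000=238353780829198161.44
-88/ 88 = -1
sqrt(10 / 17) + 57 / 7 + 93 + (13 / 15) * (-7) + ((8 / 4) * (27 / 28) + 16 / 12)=99.11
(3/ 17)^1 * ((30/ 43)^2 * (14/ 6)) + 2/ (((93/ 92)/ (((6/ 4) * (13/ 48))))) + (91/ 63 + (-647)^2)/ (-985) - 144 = -19625471115383/ 34553039580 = -567.98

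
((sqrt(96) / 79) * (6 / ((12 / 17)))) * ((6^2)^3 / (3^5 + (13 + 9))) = 1586304 * sqrt(6) / 20935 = 185.60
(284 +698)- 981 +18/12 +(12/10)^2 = 3.94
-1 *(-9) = 9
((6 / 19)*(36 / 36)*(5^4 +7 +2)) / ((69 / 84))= 106512 / 437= 243.73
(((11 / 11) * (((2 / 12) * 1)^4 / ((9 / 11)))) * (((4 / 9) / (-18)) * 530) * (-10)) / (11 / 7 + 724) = 102025 / 599819742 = 0.00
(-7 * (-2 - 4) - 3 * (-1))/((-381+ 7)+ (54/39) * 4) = -117/958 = -0.12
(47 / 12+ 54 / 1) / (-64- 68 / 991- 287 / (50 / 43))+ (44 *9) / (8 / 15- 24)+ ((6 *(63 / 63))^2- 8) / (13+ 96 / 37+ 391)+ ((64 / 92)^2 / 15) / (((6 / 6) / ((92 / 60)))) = -40638854517257407 / 2398568661167400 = -16.94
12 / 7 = 1.71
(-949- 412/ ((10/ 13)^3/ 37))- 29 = -8617267/ 250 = -34469.07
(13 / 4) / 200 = 13 / 800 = 0.02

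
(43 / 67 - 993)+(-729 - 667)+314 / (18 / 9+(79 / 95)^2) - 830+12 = -5028470416 / 1627497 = -3089.70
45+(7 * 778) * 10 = 54505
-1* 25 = -25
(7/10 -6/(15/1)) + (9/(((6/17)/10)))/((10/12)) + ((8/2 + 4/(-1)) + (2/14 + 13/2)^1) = 10953/35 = 312.94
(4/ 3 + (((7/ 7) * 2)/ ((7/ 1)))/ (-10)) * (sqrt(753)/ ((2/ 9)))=411 * sqrt(753)/ 70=161.12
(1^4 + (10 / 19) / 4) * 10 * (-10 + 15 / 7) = -11825 / 133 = -88.91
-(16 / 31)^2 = -256 / 961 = -0.27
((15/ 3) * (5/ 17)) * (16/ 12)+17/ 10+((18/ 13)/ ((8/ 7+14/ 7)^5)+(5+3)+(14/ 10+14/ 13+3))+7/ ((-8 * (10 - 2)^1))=17.03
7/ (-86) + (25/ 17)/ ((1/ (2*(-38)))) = -163519/ 1462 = -111.85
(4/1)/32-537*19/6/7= -242.80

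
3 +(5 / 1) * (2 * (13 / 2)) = 68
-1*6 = -6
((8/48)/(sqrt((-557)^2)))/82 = 1/274044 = 0.00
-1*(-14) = 14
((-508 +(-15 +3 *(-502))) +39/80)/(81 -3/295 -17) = -9574579/302032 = -31.70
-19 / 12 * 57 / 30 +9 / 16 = -587 / 240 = -2.45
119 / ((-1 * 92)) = -1.29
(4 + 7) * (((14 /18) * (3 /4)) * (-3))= -77 /4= -19.25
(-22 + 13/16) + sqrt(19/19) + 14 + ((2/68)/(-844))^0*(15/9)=-217/48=-4.52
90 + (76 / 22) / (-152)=3959 / 44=89.98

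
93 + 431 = 524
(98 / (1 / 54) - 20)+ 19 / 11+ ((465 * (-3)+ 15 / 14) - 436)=530345 / 154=3443.80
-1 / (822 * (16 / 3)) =-1 / 4384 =-0.00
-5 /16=-0.31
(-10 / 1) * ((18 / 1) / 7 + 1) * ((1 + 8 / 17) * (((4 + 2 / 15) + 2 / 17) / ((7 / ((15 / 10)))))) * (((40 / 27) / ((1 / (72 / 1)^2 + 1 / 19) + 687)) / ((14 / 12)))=-118632960000 / 1341623576657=-0.09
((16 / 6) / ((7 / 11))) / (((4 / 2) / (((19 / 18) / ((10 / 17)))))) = 3553 / 945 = 3.76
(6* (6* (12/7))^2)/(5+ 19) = 1296/49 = 26.45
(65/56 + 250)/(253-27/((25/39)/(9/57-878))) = 6680875/990257072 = 0.01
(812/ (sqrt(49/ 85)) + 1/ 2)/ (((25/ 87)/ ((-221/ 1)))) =-2230332* sqrt(85)/ 25 - 19227/ 50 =-822890.34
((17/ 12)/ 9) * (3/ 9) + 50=16217/ 324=50.05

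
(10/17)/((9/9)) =10/17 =0.59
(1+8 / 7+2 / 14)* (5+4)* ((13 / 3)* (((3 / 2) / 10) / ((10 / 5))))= 234 / 35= 6.69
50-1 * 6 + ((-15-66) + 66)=29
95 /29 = 3.28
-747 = -747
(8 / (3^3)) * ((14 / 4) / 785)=28 / 21195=0.00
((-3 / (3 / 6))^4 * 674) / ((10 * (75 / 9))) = 1310256 / 125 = 10482.05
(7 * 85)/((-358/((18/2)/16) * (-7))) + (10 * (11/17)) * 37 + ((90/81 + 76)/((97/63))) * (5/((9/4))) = 29824619605/85009248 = 350.84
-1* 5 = -5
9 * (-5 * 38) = -1710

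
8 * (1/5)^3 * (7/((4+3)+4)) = 56/1375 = 0.04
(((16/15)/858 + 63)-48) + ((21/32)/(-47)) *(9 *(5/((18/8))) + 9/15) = 142401851/9678240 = 14.71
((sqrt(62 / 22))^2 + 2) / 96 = 53 / 1056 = 0.05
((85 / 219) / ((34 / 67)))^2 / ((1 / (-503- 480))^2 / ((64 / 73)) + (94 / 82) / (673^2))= 32220376993487027600 / 204420036493449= 157618.49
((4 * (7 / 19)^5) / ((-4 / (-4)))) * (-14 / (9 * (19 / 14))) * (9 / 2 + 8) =-164708600 / 423412929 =-0.39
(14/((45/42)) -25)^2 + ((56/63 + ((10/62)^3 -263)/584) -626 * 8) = -1587069920083/326211450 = -4865.16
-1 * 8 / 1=-8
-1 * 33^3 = -35937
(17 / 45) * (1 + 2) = 17 / 15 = 1.13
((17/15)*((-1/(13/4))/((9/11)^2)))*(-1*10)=16456/3159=5.21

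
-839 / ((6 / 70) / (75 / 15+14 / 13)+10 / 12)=-13919010 / 14059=-990.04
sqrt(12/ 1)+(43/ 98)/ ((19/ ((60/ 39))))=430/ 12103+2 * sqrt(3)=3.50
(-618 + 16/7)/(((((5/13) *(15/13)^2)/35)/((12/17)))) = -7575256/255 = -29706.89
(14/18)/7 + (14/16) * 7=449/72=6.24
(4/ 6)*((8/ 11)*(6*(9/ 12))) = 24/ 11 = 2.18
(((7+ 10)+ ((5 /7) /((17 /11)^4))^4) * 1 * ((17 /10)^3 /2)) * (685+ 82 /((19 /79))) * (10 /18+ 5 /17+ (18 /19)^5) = 1971362345197208538190667746724748197 /28529221713655004256589951573500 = 69099.76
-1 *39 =-39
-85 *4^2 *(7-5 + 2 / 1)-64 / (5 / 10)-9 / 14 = -77961 / 14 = -5568.64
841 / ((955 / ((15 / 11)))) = 2523 / 2101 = 1.20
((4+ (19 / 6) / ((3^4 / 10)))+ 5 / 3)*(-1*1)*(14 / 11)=-20608 / 2673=-7.71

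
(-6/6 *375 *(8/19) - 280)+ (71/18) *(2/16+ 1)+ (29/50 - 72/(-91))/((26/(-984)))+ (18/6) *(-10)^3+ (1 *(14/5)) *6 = -31185059261/8990800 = -3468.55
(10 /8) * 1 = 5 /4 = 1.25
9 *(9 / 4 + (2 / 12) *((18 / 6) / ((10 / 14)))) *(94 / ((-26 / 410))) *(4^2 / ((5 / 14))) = -114602544 / 65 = -1763116.06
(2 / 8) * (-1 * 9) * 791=-7119 / 4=-1779.75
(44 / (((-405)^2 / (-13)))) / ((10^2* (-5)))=143 / 20503125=0.00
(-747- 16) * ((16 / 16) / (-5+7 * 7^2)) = -763 / 338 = -2.26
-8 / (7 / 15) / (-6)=20 / 7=2.86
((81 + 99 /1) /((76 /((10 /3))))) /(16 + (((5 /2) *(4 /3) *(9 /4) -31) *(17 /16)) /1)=-4800 /5453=-0.88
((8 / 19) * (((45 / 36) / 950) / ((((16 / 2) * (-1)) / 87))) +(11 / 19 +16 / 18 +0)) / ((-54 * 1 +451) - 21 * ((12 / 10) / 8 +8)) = 189977 / 29351466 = 0.01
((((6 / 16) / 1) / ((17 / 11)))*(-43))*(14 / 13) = -9933 / 884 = -11.24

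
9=9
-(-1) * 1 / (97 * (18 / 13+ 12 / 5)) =65 / 23862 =0.00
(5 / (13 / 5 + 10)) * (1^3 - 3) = -50 / 63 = -0.79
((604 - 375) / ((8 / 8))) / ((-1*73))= -229 / 73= -3.14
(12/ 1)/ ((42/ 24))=48/ 7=6.86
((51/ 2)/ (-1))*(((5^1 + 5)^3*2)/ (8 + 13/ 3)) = -153000/ 37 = -4135.14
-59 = -59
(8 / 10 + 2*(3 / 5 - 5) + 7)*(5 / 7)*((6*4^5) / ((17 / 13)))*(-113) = 45127680 / 119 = 379224.20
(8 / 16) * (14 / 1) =7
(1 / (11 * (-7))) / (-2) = 1 / 154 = 0.01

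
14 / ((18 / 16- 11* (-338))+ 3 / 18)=336 / 89263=0.00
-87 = -87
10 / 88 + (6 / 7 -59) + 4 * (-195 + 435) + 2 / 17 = 4723335 / 5236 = 902.09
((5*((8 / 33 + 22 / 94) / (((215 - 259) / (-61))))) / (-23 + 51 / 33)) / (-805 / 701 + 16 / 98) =7742092855 / 49542240528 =0.16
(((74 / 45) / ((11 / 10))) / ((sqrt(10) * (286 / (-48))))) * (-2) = 1184 * sqrt(10) / 23595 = 0.16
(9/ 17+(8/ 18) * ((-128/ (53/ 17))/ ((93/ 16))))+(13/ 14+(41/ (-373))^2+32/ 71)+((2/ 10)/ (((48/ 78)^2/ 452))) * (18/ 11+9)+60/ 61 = 2538.80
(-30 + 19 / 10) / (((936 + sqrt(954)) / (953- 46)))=-6626542 / 243095 + 254867 * sqrt(106) / 2917140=-26.36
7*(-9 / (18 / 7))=-49 / 2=-24.50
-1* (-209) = 209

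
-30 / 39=-10 / 13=-0.77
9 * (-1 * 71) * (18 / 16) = -718.88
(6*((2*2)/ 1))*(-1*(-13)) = 312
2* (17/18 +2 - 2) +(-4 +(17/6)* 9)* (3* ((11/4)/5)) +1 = 38.36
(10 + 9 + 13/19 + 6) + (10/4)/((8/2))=3999/152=26.31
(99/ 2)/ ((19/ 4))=198/ 19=10.42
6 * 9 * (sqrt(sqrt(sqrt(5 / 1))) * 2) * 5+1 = 1+540 * 5^(1 / 8) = 661.34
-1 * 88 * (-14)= 1232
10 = 10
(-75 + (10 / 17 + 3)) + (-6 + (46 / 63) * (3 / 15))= -413758 / 5355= -77.27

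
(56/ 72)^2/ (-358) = -49/ 28998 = -0.00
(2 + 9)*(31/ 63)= 341/ 63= 5.41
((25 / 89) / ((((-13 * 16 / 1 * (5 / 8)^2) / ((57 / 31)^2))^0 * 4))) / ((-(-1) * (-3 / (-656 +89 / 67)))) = 365525 / 23852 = 15.32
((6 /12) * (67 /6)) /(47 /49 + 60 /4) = 3283 /9384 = 0.35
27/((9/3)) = 9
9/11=0.82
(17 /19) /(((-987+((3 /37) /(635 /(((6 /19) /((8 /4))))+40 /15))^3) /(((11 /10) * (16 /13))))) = -3921962624228444444 /3195626157078971372445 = -0.00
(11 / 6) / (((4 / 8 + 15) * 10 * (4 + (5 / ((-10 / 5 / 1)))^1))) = 11 / 1395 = 0.01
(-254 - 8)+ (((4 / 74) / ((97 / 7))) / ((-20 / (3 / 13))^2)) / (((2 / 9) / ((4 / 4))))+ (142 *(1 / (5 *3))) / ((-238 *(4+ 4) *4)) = -262.00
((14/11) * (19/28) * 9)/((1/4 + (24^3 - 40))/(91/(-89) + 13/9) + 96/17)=655044/2753411177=0.00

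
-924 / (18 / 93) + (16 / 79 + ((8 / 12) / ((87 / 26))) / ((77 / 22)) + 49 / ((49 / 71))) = -678760651 / 144333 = -4702.74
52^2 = 2704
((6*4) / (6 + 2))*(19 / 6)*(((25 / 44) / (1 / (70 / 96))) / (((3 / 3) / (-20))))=-83125 / 1056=-78.72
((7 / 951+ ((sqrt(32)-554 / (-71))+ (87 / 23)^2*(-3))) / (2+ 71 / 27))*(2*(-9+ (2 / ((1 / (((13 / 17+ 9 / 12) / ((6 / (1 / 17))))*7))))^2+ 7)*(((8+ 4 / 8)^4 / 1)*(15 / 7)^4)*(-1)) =-2988629071854102945 / 914777388896+ 28594061505*sqrt(2) / 76832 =-2740737.54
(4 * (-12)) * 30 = -1440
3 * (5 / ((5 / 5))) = 15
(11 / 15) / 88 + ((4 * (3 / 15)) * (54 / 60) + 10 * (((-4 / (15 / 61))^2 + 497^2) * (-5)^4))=2781828051311 / 1800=1545460028.51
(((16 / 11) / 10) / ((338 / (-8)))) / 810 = -16 / 3764475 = -0.00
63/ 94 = 0.67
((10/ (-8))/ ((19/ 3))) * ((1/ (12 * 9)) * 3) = -5/ 912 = -0.01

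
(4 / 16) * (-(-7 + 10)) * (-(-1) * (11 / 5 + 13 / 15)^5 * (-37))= 1905157528 / 253125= 7526.55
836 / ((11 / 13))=988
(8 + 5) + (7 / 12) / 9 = 13.06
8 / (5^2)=8 / 25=0.32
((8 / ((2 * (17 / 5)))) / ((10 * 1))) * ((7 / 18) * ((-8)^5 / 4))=-57344 / 153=-374.80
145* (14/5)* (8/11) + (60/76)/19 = 295.31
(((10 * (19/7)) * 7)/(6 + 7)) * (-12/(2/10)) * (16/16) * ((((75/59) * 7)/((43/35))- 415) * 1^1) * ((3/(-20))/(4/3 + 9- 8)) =-5306882400/230867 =-22986.75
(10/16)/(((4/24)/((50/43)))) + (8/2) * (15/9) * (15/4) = 2525/86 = 29.36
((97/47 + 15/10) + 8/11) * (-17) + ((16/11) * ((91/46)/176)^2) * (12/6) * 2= -38624689681/529482448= -72.95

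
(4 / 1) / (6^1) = 2 / 3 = 0.67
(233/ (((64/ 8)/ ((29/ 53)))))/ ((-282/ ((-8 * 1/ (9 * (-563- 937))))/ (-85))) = 114869/ 40354200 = 0.00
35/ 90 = 7/ 18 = 0.39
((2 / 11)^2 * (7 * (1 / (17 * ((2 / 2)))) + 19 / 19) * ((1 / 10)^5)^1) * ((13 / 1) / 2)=39 / 12856250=0.00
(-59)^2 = 3481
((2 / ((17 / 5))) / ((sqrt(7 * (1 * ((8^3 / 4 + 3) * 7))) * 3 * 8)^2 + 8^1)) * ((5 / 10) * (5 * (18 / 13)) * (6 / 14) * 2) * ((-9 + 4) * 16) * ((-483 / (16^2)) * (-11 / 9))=-284625 / 3268459168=-0.00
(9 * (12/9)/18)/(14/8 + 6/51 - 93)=-136/18591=-0.01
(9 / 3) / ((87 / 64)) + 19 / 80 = 2.44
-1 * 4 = -4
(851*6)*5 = 25530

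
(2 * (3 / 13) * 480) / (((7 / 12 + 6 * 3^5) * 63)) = 3840 / 1592773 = 0.00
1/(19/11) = 11/19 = 0.58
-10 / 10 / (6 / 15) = -5 / 2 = -2.50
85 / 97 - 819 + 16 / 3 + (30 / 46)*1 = -5435641 / 6693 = -812.14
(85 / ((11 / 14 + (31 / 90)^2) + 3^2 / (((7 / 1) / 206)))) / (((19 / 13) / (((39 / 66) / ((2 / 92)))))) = 1441030500 / 242257961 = 5.95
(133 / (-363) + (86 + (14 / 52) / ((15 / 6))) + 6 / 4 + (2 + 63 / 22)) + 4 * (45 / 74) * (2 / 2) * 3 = 86779642 / 873015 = 99.40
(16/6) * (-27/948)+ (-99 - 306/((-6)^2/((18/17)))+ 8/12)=-25456/237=-107.41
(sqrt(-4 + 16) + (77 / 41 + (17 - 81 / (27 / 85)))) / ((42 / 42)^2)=-9681 / 41 + 2 * sqrt(3)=-232.66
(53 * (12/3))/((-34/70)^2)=259700/289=898.62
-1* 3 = -3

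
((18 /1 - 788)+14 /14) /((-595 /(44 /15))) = 33836 /8925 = 3.79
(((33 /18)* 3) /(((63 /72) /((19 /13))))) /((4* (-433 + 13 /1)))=-209 /38220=-0.01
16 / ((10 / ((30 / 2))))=24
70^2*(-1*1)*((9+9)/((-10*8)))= 2205/2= 1102.50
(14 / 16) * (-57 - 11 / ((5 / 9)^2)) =-4053 / 50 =-81.06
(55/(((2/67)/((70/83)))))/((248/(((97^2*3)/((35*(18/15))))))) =173360825/41168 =4211.06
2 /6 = 1 /3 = 0.33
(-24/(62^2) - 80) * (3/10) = -115329/4805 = -24.00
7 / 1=7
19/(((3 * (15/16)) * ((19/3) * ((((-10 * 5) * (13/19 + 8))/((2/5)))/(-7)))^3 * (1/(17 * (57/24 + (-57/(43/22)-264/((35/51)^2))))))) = -1119198576902/15719512939453125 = -0.00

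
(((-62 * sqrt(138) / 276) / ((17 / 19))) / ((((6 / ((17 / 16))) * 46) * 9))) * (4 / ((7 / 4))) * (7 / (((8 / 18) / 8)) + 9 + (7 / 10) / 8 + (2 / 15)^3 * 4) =-0.39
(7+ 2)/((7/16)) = 144/7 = 20.57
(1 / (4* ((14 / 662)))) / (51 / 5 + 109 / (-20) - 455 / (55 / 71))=-0.02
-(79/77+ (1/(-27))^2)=-57668/56133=-1.03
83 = 83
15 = 15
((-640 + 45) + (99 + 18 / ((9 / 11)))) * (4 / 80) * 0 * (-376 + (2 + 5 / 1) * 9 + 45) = 0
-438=-438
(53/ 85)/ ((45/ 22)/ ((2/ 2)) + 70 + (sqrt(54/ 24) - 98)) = -583/ 22865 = -0.03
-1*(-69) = 69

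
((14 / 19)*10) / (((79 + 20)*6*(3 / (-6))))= -140 / 5643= -0.02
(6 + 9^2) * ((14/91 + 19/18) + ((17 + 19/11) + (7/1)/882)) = 5210749/3003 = 1735.18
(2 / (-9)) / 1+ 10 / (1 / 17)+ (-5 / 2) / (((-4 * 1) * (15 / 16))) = 170.44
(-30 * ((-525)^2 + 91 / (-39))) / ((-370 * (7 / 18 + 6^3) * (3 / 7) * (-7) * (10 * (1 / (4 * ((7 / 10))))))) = -34728456 / 3602875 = -9.64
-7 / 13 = -0.54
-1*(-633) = 633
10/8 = 5/4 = 1.25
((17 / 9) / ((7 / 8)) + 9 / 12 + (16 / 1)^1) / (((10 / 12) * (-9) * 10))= -953 / 3780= -0.25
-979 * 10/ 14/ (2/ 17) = -83215/ 14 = -5943.93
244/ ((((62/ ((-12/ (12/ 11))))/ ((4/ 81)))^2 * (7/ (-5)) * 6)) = -295240/ 132407541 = -0.00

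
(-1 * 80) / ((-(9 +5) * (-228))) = -10 / 399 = -0.03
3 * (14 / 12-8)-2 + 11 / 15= -653 / 30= -21.77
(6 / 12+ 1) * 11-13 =7 / 2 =3.50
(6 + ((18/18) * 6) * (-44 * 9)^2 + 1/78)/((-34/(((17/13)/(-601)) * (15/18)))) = 366951785/7312968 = 50.18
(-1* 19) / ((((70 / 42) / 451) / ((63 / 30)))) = -539847 / 50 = -10796.94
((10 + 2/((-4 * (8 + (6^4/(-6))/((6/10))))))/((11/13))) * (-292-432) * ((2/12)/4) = -5522491/15488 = -356.57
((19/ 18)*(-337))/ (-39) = 6403/ 702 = 9.12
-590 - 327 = -917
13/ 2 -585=-1157/ 2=-578.50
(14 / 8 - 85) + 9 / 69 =-7647 / 92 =-83.12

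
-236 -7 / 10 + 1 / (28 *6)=-198823 / 840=-236.69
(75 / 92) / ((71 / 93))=6975 / 6532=1.07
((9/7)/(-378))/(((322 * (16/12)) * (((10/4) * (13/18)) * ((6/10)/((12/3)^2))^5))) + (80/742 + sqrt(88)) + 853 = 2 * sqrt(22) + 116517787231/146759067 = 803.32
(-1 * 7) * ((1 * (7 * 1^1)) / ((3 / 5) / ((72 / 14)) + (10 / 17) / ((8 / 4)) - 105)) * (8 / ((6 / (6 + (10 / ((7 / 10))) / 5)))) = 590240 / 106681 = 5.53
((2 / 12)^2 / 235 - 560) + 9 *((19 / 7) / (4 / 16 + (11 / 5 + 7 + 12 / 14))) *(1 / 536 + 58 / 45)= -151844549903 / 272640420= -556.94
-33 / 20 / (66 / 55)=-11 / 8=-1.38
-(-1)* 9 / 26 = 9 / 26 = 0.35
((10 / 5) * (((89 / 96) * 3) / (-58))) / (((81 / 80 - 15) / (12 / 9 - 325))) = -432095 / 194706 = -2.22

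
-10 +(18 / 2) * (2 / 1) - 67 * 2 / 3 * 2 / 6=-62 / 9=-6.89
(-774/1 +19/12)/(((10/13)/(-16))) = 240994/15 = 16066.27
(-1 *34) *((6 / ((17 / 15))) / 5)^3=-40.36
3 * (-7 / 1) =-21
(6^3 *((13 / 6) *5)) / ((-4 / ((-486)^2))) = -138174660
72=72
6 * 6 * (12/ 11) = 432/ 11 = 39.27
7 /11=0.64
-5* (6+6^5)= -38910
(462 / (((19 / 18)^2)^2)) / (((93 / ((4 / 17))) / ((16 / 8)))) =129330432 / 68679167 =1.88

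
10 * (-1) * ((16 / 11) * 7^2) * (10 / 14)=-5600 / 11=-509.09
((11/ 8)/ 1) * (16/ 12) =11/ 6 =1.83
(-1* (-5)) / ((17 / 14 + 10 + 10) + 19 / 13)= 910 / 4127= 0.22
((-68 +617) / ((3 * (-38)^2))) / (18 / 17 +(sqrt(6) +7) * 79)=29302509 / 112481343148 - 4178073 * sqrt(6) / 112481343148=0.00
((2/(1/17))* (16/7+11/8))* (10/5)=248.93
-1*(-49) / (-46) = -49 / 46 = -1.07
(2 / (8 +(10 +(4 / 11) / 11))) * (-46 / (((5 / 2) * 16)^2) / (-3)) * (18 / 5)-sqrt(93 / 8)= 8349 / 2182000-sqrt(186) / 4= -3.41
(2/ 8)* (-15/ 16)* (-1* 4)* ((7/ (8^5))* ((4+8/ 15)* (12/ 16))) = 0.00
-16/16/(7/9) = -9/7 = -1.29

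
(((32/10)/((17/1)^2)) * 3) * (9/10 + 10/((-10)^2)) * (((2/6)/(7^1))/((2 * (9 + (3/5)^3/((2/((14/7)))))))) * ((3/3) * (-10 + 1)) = -25/32368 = -0.00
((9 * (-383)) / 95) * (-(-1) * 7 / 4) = -24129 / 380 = -63.50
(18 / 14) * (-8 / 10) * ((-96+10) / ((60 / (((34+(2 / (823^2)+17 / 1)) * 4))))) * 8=285193455936 / 118532575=2406.03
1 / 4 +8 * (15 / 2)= 241 / 4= 60.25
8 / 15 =0.53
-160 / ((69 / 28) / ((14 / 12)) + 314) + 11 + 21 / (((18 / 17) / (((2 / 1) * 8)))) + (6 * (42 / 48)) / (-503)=61298205623 / 186989244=327.82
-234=-234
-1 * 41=-41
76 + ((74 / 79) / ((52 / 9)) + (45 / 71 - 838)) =-111009435 / 145834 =-761.20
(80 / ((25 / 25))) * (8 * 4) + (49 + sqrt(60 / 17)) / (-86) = 2559.41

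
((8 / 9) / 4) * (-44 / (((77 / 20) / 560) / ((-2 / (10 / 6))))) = 5120 / 3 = 1706.67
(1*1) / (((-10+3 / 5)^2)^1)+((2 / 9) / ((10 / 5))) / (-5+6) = 2434 / 19881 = 0.12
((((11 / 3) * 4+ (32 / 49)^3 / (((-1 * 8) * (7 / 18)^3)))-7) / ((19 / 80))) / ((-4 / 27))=-201.07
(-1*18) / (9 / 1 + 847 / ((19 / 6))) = -114 / 1751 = -0.07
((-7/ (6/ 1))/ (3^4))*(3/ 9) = -7/ 1458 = -0.00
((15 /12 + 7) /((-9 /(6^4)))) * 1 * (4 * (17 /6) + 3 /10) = -13820.40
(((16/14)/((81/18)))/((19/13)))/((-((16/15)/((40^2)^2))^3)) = -319488000000000000000/133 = -2402165413533834586.47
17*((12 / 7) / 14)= 102 / 49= 2.08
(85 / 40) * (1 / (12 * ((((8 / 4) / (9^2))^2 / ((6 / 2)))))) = 111537 / 128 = 871.38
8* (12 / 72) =4 / 3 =1.33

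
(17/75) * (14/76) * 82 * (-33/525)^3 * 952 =-0.81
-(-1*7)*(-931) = -6517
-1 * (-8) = 8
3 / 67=0.04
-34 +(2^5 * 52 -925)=705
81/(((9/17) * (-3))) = -51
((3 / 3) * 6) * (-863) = -5178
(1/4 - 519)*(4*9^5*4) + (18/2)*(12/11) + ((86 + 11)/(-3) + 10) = -16173521513/33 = -490106712.52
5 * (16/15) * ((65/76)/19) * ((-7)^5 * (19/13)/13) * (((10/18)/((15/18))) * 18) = -5443.56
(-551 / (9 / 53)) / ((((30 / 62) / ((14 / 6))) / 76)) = -481615876 / 405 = -1189175.00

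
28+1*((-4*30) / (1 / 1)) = -92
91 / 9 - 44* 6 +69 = -1664 / 9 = -184.89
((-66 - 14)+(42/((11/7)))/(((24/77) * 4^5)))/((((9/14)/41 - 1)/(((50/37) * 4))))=469728595/1070336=438.86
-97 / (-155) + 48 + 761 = 125492 / 155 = 809.63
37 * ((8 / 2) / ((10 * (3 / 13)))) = 962 / 15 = 64.13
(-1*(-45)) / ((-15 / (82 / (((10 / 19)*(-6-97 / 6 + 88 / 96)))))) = 9348 / 425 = 22.00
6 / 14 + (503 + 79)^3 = 1379961579 / 7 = 197137368.43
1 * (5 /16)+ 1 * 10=165 /16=10.31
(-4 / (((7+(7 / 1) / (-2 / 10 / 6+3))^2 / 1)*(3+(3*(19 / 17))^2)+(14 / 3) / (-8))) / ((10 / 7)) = -190104 / 84667675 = -0.00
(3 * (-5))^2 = 225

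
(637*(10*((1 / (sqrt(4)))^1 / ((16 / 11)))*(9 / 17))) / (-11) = -28665 / 272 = -105.39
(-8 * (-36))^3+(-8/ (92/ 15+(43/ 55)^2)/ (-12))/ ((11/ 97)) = 15073247782/ 631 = 23887872.87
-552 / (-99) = 184 / 33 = 5.58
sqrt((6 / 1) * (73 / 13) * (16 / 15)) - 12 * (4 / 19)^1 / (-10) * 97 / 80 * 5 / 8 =291 / 1520 +4 * sqrt(9490) / 65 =6.19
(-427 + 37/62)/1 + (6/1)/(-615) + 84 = -4352069/12710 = -342.41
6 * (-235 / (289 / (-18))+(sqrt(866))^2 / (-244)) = 1172769 / 17629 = 66.52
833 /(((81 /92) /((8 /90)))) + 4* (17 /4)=368509 /3645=101.10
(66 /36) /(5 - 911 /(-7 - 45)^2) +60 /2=1149682 /37827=30.39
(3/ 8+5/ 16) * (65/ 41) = 715/ 656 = 1.09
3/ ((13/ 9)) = 27/ 13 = 2.08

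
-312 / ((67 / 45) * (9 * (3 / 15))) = -7800 / 67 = -116.42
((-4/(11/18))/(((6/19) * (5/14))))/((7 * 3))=-152/55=-2.76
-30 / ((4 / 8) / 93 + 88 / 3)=-1860 / 1819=-1.02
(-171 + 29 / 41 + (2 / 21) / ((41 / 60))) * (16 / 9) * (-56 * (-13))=-9028864 / 41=-220216.20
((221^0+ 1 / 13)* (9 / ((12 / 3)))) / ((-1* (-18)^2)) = -7 / 936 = -0.01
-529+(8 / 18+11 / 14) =-66499 / 126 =-527.77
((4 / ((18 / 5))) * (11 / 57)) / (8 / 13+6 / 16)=11440 / 52839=0.22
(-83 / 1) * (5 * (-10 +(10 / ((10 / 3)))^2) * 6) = 2490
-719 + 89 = -630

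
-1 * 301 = -301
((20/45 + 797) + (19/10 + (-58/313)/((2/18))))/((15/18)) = 22470553/23475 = 957.21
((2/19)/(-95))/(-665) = 2/1200325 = 0.00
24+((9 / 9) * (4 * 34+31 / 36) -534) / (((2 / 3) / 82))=-585889 / 12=-48824.08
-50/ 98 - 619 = -30356/ 49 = -619.51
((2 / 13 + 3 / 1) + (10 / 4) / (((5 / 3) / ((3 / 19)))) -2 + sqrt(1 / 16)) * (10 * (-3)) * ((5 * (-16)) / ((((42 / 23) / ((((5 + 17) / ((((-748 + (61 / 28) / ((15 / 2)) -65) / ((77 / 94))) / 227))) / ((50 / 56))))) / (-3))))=72257120480160 / 1981296421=36469.62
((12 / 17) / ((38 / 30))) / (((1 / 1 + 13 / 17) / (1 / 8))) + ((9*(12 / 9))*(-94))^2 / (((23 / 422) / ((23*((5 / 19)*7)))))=75172446723 / 76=989111141.09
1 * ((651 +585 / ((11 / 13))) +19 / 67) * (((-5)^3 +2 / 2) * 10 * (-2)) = 2454036880 / 737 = 3329765.10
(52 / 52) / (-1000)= -1 / 1000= -0.00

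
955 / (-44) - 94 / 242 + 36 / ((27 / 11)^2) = -631877 / 39204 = -16.12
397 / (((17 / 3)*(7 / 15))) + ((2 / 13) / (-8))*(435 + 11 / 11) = 219274 / 1547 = 141.74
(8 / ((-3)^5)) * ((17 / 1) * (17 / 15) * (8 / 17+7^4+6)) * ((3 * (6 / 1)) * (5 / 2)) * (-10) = 55660720 / 81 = 687169.38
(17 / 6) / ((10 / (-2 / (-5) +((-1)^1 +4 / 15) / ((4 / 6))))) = -119 / 600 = -0.20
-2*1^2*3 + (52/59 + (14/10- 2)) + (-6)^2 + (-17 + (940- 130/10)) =277383/295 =940.28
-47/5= -9.40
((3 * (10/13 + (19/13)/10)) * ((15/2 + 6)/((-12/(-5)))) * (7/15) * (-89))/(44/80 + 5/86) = -28691019/27196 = -1054.97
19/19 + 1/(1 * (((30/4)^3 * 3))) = 10133/10125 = 1.00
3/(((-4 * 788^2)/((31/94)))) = -93/233474944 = -0.00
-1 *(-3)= 3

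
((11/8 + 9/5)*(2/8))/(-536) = -127/85760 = -0.00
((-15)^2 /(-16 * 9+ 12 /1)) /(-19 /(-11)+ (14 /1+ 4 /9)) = -675 /6404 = -0.11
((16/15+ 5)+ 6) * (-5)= -181/3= -60.33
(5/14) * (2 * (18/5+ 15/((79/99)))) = 8847/553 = 16.00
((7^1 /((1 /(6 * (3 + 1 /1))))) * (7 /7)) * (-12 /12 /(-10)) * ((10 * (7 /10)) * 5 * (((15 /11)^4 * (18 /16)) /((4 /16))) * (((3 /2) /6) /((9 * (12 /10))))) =12403125 /58564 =211.79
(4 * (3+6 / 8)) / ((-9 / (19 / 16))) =-95 / 48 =-1.98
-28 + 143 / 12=-193 / 12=-16.08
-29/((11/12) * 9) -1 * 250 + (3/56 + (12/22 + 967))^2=1065506027507/1138368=935994.36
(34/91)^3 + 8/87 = 9448016/65560677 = 0.14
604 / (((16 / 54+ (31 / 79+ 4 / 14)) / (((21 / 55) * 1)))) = 189384804 / 800195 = 236.67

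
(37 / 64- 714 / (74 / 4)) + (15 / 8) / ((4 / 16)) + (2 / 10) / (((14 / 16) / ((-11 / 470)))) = -594467367 / 19476800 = -30.52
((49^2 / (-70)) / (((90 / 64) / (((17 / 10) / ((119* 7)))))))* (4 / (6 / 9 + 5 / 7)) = -1568 / 10875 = -0.14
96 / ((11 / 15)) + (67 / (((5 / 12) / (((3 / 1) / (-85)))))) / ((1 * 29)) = 130.71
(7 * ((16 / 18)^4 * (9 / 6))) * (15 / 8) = 8960 / 729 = 12.29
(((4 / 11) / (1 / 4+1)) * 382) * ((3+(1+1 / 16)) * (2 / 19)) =9932 / 209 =47.52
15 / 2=7.50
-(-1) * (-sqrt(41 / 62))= -sqrt(2542) / 62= -0.81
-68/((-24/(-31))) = -527/6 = -87.83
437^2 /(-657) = -190969 /657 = -290.67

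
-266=-266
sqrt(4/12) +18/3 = sqrt(3)/3 +6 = 6.58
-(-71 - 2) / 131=73 / 131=0.56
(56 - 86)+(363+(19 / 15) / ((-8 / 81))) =320.18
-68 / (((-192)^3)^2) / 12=-17 / 150289495621632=-0.00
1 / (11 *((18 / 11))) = 1 / 18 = 0.06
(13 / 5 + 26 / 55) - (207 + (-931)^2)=-47683071 / 55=-866964.93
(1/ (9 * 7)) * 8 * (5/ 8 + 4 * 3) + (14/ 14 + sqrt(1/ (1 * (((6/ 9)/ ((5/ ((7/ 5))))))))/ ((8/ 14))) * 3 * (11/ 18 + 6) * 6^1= 7598/ 63 + 595 * sqrt(42)/ 8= 602.61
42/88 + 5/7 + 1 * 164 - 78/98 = 354437/2156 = 164.40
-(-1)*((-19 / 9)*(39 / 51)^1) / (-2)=0.81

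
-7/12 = -0.58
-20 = -20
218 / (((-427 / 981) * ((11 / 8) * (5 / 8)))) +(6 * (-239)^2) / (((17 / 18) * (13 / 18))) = 2604825308088 / 5190185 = 501875.23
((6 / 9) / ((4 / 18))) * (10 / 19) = 30 / 19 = 1.58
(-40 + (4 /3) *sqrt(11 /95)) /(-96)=5 /12-sqrt(1045) /6840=0.41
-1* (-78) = 78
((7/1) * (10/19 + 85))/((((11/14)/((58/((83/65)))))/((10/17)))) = 6003725000/294899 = 20358.58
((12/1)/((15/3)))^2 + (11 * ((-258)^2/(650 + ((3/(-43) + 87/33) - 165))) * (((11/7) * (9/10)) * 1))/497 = 67083958638/6686029175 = 10.03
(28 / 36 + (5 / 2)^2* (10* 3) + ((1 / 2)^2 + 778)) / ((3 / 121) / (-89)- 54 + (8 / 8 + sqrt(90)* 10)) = 1069339849699 / 129235548852 + 807044701199* sqrt(10) / 172314065136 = 23.09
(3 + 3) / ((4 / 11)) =33 / 2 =16.50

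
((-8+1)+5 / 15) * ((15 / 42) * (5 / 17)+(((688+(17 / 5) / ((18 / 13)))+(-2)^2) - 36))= -14106368 / 3213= -4390.40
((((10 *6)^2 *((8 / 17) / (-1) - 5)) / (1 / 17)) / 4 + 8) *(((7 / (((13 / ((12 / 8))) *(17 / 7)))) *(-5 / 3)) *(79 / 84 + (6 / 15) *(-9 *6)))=-1270842097 / 1326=-958402.79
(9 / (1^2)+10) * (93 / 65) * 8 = 14136 / 65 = 217.48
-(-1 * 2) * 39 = 78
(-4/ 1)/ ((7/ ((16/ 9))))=-1.02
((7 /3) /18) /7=1 /54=0.02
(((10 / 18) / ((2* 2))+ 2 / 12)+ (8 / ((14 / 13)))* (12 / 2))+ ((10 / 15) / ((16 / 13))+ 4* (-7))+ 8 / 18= 3001 / 168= 17.86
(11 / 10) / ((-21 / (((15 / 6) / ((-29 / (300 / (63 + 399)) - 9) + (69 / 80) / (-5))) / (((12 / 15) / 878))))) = 1207250 / 452193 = 2.67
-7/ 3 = -2.33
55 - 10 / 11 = 595 / 11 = 54.09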